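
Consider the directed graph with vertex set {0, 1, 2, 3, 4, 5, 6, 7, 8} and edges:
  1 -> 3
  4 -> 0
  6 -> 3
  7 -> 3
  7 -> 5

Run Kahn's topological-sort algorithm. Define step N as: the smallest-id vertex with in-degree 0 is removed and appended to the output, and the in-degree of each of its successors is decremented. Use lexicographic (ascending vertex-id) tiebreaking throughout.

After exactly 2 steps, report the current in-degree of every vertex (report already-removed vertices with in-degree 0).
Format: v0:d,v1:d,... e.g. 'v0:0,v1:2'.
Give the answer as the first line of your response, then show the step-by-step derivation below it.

v0:1,v1:0,v2:0,v3:2,v4:0,v5:1,v6:0,v7:0,v8:0

step 1: output 1; order=[1]; indeg=(1,0,0,2,0,1,0,0,0)
step 2: output 2; order=[1,2]; indeg=(1,0,0,2,0,1,0,0,0)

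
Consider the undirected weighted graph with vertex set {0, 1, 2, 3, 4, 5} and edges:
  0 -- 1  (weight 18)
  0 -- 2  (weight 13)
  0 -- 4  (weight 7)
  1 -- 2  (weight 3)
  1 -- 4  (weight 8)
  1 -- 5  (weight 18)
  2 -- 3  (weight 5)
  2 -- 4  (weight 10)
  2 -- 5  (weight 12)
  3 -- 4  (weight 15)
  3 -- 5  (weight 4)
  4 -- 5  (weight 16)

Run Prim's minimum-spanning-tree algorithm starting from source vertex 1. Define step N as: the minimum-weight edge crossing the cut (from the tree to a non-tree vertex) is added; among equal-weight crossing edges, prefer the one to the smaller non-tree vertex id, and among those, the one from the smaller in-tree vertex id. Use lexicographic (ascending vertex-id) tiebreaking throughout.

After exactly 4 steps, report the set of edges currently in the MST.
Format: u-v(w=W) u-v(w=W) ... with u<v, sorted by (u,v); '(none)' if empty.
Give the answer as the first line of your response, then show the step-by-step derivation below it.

1-2(w=3) 1-4(w=8) 2-3(w=5) 3-5(w=4)

step 1: add edge 1-2 (w=3); MST = {1-2(w=3)}
step 2: add edge 2-3 (w=5); MST = {1-2(w=3) 2-3(w=5)}
step 3: add edge 3-5 (w=4); MST = {1-2(w=3) 2-3(w=5) 3-5(w=4)}
step 4: add edge 1-4 (w=8); MST = {1-2(w=3) 1-4(w=8) 2-3(w=5) 3-5(w=4)}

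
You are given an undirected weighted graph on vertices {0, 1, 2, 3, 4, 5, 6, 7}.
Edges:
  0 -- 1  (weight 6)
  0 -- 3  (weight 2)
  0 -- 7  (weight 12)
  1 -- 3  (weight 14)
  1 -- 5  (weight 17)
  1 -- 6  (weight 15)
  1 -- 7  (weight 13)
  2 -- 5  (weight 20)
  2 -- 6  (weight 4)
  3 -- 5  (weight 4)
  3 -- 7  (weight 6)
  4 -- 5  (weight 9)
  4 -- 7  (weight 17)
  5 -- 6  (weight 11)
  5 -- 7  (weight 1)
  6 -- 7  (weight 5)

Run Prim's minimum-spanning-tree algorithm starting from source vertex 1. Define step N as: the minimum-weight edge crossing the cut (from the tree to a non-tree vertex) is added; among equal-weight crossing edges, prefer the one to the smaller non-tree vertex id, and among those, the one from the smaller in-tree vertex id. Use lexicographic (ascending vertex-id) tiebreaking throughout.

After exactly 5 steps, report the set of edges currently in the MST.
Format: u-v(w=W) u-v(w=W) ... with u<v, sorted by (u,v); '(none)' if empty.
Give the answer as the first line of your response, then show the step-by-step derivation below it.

0-1(w=6) 0-3(w=2) 3-5(w=4) 5-7(w=1) 6-7(w=5)

step 1: add edge 0-1 (w=6); MST = {0-1(w=6)}
step 2: add edge 0-3 (w=2); MST = {0-1(w=6) 0-3(w=2)}
step 3: add edge 3-5 (w=4); MST = {0-1(w=6) 0-3(w=2) 3-5(w=4)}
step 4: add edge 5-7 (w=1); MST = {0-1(w=6) 0-3(w=2) 3-5(w=4) 5-7(w=1)}
step 5: add edge 6-7 (w=5); MST = {0-1(w=6) 0-3(w=2) 3-5(w=4) 5-7(w=1) 6-7(w=5)}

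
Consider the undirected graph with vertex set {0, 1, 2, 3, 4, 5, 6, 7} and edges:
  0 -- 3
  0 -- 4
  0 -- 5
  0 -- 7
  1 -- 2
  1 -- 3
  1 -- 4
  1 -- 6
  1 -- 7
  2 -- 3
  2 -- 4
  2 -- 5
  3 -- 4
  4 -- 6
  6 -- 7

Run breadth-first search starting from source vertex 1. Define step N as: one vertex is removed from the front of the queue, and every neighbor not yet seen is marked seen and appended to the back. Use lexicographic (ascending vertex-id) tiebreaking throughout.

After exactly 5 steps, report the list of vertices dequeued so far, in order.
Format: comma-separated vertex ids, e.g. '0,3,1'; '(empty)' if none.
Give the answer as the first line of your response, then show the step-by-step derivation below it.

1,2,3,4,6

step 1: dequeue 1; queue=[2,3,4,6,7]; order=1
step 2: dequeue 2; queue=[3,4,6,7,5]; order=1,2
step 3: dequeue 3; queue=[4,6,7,5,0]; order=1,2,3
step 4: dequeue 4; queue=[6,7,5,0]; order=1,2,3,4
step 5: dequeue 6; queue=[7,5,0]; order=1,2,3,4,6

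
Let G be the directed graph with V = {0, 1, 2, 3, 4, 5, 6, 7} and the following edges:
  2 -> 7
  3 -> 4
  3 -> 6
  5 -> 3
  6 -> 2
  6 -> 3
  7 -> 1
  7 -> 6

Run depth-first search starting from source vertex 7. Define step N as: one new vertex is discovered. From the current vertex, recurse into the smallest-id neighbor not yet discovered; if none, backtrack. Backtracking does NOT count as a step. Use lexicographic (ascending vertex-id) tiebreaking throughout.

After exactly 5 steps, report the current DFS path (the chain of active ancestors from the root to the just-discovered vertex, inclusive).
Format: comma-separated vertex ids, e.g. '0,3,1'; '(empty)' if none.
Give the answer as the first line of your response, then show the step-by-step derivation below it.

7,6,3

step 1: discover 7; path=7; order=7
step 2: discover 1; path=7>1; order=7,1
step 3: discover 6; path=7>6; order=7,1,6
step 4: discover 2; path=7>6>2; order=7,1,6,2
step 5: discover 3; path=7>6>3; order=7,1,6,2,3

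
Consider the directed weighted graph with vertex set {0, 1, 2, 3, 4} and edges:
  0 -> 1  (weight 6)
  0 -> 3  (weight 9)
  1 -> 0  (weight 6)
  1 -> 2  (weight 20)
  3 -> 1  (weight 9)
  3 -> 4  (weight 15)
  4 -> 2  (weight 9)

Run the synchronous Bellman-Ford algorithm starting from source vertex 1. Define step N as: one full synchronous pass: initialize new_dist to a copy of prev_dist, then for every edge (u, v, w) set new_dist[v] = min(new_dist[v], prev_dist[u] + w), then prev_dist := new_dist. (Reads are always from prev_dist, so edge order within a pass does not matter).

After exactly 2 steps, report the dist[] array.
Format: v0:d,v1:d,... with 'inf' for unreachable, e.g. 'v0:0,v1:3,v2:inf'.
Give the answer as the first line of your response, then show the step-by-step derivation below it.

v0:6,v1:0,v2:20,v3:15,v4:inf

step 1: dist = v0:6,v1:0,v2:20,v3:inf,v4:inf
step 2: dist = v0:6,v1:0,v2:20,v3:15,v4:inf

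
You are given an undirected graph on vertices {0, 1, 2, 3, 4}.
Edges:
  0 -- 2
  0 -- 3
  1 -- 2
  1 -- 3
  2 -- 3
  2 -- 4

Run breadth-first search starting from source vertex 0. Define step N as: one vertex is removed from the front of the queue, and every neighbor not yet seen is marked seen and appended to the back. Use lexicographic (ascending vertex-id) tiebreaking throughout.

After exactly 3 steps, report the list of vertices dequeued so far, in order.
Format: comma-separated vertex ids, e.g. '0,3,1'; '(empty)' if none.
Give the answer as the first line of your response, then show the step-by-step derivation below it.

0,2,3

step 1: dequeue 0; queue=[2,3]; order=0
step 2: dequeue 2; queue=[3,1,4]; order=0,2
step 3: dequeue 3; queue=[1,4]; order=0,2,3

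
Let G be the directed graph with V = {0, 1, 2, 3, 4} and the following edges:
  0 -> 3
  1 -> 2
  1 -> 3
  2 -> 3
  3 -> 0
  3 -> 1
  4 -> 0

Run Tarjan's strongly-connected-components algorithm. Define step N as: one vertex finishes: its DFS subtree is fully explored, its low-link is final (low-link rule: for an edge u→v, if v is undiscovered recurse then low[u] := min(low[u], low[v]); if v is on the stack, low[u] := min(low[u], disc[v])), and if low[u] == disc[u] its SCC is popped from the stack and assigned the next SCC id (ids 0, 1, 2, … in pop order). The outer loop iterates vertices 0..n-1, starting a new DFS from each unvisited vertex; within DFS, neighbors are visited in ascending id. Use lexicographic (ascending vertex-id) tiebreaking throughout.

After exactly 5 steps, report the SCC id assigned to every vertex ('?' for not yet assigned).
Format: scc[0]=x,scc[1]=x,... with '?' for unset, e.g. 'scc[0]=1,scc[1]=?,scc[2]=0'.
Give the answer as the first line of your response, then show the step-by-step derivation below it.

scc[0]=0,scc[1]=0,scc[2]=0,scc[3]=0,scc[4]=1

step 1: low=(low[0]=0,low[1]=2,low[2]=1,low[3]=0,low[4]=?); scc=(scc[0]=?,scc[1]=?,scc[2]=?,scc[3]=?,scc[4]=?)
step 2: low=(low[0]=0,low[1]=1,low[2]=1,low[3]=0,low[4]=?); scc=(scc[0]=?,scc[1]=?,scc[2]=?,scc[3]=?,scc[4]=?)
step 3: low=(low[0]=0,low[1]=1,low[2]=1,low[3]=0,low[4]=?); scc=(scc[0]=?,scc[1]=?,scc[2]=?,scc[3]=?,scc[4]=?)
step 4: low=(low[0]=0,low[1]=1,low[2]=1,low[3]=0,low[4]=?); scc=(scc[0]=0,scc[1]=0,scc[2]=0,scc[3]=0,scc[4]=?)
step 5: low=(low[0]=0,low[1]=1,low[2]=1,low[3]=0,low[4]=4); scc=(scc[0]=0,scc[1]=0,scc[2]=0,scc[3]=0,scc[4]=1)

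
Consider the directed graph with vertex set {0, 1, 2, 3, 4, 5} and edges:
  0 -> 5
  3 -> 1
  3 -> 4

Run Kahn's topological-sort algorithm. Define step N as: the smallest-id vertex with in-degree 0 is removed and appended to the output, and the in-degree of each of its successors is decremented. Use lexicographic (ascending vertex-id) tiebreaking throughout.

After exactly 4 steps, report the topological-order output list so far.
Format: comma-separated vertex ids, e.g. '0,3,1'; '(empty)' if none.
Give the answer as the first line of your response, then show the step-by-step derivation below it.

0,2,3,1

step 1: output 0; order=[0]; indeg=(0,1,0,0,1,0)
step 2: output 2; order=[0,2]; indeg=(0,1,0,0,1,0)
step 3: output 3; order=[0,2,3]; indeg=(0,0,0,0,0,0)
step 4: output 1; order=[0,2,3,1]; indeg=(0,0,0,0,0,0)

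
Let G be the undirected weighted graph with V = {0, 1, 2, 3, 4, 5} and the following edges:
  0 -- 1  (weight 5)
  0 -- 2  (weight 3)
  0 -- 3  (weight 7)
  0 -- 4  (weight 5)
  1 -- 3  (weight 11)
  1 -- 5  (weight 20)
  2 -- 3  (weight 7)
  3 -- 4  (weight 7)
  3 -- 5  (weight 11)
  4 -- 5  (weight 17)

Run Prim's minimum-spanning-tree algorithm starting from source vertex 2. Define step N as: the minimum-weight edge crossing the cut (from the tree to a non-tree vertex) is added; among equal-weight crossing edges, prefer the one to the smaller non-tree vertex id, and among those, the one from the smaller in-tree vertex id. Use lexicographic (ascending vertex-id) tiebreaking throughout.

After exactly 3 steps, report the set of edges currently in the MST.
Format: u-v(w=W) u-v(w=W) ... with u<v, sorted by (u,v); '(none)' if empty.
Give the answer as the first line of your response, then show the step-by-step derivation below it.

0-1(w=5) 0-2(w=3) 0-4(w=5)

step 1: add edge 0-2 (w=3); MST = {0-2(w=3)}
step 2: add edge 0-1 (w=5); MST = {0-1(w=5) 0-2(w=3)}
step 3: add edge 0-4 (w=5); MST = {0-1(w=5) 0-2(w=3) 0-4(w=5)}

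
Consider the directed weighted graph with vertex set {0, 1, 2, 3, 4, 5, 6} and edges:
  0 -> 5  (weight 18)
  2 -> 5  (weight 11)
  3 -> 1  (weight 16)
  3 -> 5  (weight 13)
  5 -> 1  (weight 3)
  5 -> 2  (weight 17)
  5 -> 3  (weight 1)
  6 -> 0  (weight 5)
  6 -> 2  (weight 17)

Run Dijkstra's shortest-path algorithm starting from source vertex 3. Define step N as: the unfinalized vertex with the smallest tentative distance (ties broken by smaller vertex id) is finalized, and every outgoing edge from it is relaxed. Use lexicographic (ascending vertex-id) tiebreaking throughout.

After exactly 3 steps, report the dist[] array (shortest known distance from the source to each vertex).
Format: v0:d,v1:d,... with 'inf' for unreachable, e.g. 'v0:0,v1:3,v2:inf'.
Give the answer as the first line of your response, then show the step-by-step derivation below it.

v0:inf,v1:16,v2:30,v3:0,v4:inf,v5:13,v6:inf

step 1: dist = v0:inf,v1:16,v2:inf,v3:0,v4:inf,v5:13,v6:inf
step 2: dist = v0:inf,v1:16,v2:30,v3:0,v4:inf,v5:13,v6:inf
step 3: dist = v0:inf,v1:16,v2:30,v3:0,v4:inf,v5:13,v6:inf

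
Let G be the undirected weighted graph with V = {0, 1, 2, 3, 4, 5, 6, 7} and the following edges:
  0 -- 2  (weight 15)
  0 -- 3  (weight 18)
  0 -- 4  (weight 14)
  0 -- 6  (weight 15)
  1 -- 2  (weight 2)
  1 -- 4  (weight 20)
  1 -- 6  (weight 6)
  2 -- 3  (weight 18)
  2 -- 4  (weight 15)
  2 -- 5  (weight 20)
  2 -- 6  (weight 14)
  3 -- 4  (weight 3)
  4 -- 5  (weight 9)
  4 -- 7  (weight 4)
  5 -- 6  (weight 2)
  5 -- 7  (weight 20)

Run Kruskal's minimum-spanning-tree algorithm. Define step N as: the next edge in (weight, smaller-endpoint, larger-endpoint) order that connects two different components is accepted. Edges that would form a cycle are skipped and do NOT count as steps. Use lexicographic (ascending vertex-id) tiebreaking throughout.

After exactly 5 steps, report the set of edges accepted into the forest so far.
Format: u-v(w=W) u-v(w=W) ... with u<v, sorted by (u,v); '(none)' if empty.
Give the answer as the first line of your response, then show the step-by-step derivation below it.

1-2(w=2) 1-6(w=6) 3-4(w=3) 4-7(w=4) 5-6(w=2)

step 1: add edge 1-2 (w=2); MST = {1-2(w=2)}
step 2: add edge 5-6 (w=2); MST = {1-2(w=2) 5-6(w=2)}
step 3: add edge 3-4 (w=3); MST = {1-2(w=2) 3-4(w=3) 5-6(w=2)}
step 4: add edge 4-7 (w=4); MST = {1-2(w=2) 3-4(w=3) 4-7(w=4) 5-6(w=2)}
step 5: add edge 1-6 (w=6); MST = {1-2(w=2) 1-6(w=6) 3-4(w=3) 4-7(w=4) 5-6(w=2)}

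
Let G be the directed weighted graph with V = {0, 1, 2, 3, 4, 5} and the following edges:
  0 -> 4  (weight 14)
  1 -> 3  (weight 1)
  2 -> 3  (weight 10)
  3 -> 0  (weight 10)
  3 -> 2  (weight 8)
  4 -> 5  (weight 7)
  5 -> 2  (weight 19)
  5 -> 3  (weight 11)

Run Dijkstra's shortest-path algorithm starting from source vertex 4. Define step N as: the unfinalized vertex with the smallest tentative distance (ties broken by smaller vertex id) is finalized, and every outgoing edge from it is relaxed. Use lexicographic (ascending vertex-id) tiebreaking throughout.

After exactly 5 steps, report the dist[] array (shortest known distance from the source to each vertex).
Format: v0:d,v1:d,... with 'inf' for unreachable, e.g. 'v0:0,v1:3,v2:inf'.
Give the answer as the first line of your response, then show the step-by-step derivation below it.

v0:28,v1:inf,v2:26,v3:18,v4:0,v5:7

step 1: dist = v0:inf,v1:inf,v2:inf,v3:inf,v4:0,v5:7
step 2: dist = v0:inf,v1:inf,v2:26,v3:18,v4:0,v5:7
step 3: dist = v0:28,v1:inf,v2:26,v3:18,v4:0,v5:7
step 4: dist = v0:28,v1:inf,v2:26,v3:18,v4:0,v5:7
step 5: dist = v0:28,v1:inf,v2:26,v3:18,v4:0,v5:7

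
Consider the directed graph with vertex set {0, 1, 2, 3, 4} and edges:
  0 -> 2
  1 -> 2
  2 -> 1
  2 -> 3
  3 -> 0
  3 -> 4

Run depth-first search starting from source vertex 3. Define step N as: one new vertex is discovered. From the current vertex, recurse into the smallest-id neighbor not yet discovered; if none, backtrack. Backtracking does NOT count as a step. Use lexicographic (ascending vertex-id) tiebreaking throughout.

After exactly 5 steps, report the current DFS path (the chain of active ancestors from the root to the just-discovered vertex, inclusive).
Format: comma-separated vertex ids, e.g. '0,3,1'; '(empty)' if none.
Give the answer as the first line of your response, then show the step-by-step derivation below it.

3,4

step 1: discover 3; path=3; order=3
step 2: discover 0; path=3>0; order=3,0
step 3: discover 2; path=3>0>2; order=3,0,2
step 4: discover 1; path=3>0>2>1; order=3,0,2,1
step 5: discover 4; path=3>4; order=3,0,2,1,4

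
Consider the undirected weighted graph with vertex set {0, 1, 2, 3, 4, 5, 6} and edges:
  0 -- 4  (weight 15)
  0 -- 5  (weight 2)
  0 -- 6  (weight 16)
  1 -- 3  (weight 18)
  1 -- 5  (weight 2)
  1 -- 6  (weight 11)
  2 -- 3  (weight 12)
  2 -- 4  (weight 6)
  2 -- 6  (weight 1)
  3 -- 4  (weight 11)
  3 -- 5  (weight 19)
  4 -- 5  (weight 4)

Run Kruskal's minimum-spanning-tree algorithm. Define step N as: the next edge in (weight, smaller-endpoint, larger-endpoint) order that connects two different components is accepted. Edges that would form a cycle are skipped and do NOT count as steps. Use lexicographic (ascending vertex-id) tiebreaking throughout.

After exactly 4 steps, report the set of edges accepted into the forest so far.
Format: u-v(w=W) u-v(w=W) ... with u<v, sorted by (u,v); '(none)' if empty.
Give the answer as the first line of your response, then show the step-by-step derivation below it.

0-5(w=2) 1-5(w=2) 2-6(w=1) 4-5(w=4)

step 1: add edge 2-6 (w=1); MST = {2-6(w=1)}
step 2: add edge 0-5 (w=2); MST = {0-5(w=2) 2-6(w=1)}
step 3: add edge 1-5 (w=2); MST = {0-5(w=2) 1-5(w=2) 2-6(w=1)}
step 4: add edge 4-5 (w=4); MST = {0-5(w=2) 1-5(w=2) 2-6(w=1) 4-5(w=4)}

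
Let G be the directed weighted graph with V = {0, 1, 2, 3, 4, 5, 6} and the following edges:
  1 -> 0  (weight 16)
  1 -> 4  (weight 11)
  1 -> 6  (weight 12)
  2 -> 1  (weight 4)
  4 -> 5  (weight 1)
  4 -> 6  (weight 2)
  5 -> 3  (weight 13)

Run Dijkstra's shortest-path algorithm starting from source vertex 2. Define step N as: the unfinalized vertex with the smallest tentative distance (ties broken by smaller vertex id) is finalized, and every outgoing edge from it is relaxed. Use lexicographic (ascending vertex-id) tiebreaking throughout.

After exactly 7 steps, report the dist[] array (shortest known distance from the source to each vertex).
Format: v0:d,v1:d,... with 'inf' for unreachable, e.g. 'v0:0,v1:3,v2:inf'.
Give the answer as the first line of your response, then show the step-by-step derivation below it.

v0:20,v1:4,v2:0,v3:29,v4:15,v5:16,v6:16

step 1: dist = v0:inf,v1:4,v2:0,v3:inf,v4:inf,v5:inf,v6:inf
step 2: dist = v0:20,v1:4,v2:0,v3:inf,v4:15,v5:inf,v6:16
step 3: dist = v0:20,v1:4,v2:0,v3:inf,v4:15,v5:16,v6:16
step 4: dist = v0:20,v1:4,v2:0,v3:29,v4:15,v5:16,v6:16
step 5: dist = v0:20,v1:4,v2:0,v3:29,v4:15,v5:16,v6:16
step 6: dist = v0:20,v1:4,v2:0,v3:29,v4:15,v5:16,v6:16
step 7: dist = v0:20,v1:4,v2:0,v3:29,v4:15,v5:16,v6:16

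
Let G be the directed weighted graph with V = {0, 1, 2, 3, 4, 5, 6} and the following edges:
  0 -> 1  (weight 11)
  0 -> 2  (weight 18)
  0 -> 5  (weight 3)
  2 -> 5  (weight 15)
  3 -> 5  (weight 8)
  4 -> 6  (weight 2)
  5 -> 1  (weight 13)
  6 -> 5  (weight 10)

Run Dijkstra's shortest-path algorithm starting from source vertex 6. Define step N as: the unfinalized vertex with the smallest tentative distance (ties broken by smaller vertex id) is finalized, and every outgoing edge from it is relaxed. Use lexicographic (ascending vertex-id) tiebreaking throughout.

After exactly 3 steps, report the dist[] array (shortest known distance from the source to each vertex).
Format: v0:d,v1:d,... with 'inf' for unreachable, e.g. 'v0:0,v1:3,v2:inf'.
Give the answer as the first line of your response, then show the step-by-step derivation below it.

v0:inf,v1:23,v2:inf,v3:inf,v4:inf,v5:10,v6:0

step 1: dist = v0:inf,v1:inf,v2:inf,v3:inf,v4:inf,v5:10,v6:0
step 2: dist = v0:inf,v1:23,v2:inf,v3:inf,v4:inf,v5:10,v6:0
step 3: dist = v0:inf,v1:23,v2:inf,v3:inf,v4:inf,v5:10,v6:0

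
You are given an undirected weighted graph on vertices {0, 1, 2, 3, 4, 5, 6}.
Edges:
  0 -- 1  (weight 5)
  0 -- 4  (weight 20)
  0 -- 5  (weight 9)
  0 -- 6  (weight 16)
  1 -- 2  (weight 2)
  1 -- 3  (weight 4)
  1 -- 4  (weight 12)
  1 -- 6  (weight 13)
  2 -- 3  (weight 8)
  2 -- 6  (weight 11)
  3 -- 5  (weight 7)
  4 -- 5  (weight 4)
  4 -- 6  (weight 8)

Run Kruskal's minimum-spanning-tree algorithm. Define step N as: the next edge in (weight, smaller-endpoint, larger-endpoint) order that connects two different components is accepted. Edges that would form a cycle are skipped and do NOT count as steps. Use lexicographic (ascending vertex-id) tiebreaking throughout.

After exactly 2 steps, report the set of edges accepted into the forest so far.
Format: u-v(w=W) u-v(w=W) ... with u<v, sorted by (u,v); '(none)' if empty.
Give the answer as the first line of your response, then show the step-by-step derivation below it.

1-2(w=2) 1-3(w=4)

step 1: add edge 1-2 (w=2); MST = {1-2(w=2)}
step 2: add edge 1-3 (w=4); MST = {1-2(w=2) 1-3(w=4)}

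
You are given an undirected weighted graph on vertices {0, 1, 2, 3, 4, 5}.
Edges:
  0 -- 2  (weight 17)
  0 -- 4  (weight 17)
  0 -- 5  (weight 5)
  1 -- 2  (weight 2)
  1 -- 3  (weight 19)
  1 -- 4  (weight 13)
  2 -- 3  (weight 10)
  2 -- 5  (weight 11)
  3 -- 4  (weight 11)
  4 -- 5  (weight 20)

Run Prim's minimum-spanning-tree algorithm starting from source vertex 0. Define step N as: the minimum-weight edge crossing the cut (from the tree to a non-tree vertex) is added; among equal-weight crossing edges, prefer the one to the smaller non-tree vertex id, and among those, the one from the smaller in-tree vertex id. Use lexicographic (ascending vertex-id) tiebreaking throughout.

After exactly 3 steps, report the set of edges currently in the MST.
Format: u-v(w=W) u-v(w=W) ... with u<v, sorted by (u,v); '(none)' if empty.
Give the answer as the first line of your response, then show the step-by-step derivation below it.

0-5(w=5) 1-2(w=2) 2-5(w=11)

step 1: add edge 0-5 (w=5); MST = {0-5(w=5)}
step 2: add edge 2-5 (w=11); MST = {0-5(w=5) 2-5(w=11)}
step 3: add edge 1-2 (w=2); MST = {0-5(w=5) 1-2(w=2) 2-5(w=11)}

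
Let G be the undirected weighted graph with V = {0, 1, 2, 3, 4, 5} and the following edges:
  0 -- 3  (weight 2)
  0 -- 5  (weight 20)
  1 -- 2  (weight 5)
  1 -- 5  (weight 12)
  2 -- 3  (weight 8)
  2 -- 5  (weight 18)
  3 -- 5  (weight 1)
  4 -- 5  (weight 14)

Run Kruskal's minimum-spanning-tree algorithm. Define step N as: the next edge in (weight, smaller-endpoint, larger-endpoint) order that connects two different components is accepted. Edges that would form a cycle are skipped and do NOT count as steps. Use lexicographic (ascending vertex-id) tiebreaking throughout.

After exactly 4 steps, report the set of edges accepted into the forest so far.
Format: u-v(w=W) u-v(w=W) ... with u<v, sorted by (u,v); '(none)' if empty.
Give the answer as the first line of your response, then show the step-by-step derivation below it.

0-3(w=2) 1-2(w=5) 2-3(w=8) 3-5(w=1)

step 1: add edge 3-5 (w=1); MST = {3-5(w=1)}
step 2: add edge 0-3 (w=2); MST = {0-3(w=2) 3-5(w=1)}
step 3: add edge 1-2 (w=5); MST = {0-3(w=2) 1-2(w=5) 3-5(w=1)}
step 4: add edge 2-3 (w=8); MST = {0-3(w=2) 1-2(w=5) 2-3(w=8) 3-5(w=1)}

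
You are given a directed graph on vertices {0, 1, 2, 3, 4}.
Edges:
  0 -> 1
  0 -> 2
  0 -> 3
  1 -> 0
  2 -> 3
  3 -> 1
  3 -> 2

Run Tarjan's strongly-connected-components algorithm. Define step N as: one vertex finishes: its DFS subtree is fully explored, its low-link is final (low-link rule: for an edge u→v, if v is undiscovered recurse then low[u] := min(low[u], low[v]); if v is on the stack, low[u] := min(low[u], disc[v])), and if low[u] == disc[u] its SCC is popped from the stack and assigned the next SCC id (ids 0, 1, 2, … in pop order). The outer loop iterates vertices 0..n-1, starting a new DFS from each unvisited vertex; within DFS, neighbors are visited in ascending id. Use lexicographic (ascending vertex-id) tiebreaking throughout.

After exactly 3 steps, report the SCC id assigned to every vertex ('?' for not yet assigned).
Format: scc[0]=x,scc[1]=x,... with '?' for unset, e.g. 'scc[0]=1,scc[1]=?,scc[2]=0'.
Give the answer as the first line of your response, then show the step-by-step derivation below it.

scc[0]=?,scc[1]=?,scc[2]=?,scc[3]=?,scc[4]=?

step 1: low=(low[0]=0,low[1]=0,low[2]=?,low[3]=?,low[4]=?); scc=(scc[0]=?,scc[1]=?,scc[2]=?,scc[3]=?,scc[4]=?)
step 2: low=(low[0]=0,low[1]=0,low[2]=2,low[3]=1,low[4]=?); scc=(scc[0]=?,scc[1]=?,scc[2]=?,scc[3]=?,scc[4]=?)
step 3: low=(low[0]=0,low[1]=0,low[2]=1,low[3]=1,low[4]=?); scc=(scc[0]=?,scc[1]=?,scc[2]=?,scc[3]=?,scc[4]=?)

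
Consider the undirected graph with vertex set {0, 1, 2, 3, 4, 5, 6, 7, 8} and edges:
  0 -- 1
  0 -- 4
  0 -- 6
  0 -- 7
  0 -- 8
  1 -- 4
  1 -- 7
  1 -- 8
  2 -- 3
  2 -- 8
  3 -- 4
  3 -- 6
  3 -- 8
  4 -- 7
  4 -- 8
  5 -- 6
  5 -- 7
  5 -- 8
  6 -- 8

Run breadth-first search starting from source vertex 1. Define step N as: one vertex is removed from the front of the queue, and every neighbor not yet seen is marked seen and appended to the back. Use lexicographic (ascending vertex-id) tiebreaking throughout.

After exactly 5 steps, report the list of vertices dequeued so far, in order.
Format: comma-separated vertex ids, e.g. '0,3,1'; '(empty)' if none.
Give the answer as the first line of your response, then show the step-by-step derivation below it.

1,0,4,7,8

step 1: dequeue 1; queue=[0,4,7,8]; order=1
step 2: dequeue 0; queue=[4,7,8,6]; order=1,0
step 3: dequeue 4; queue=[7,8,6,3]; order=1,0,4
step 4: dequeue 7; queue=[8,6,3,5]; order=1,0,4,7
step 5: dequeue 8; queue=[6,3,5,2]; order=1,0,4,7,8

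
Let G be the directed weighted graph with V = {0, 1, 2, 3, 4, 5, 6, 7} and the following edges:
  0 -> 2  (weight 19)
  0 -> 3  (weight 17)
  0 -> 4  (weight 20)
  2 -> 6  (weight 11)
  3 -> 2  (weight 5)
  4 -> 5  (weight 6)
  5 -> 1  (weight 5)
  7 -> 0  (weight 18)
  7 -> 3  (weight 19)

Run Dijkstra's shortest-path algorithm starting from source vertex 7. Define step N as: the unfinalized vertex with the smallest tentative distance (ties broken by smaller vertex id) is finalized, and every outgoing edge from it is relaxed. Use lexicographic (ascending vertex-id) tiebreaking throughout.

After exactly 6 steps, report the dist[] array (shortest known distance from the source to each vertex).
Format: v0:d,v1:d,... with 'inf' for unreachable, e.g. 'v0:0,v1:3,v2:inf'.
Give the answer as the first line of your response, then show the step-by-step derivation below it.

v0:18,v1:inf,v2:24,v3:19,v4:38,v5:44,v6:35,v7:0

step 1: dist = v0:18,v1:inf,v2:inf,v3:19,v4:inf,v5:inf,v6:inf,v7:0
step 2: dist = v0:18,v1:inf,v2:37,v3:19,v4:38,v5:inf,v6:inf,v7:0
step 3: dist = v0:18,v1:inf,v2:24,v3:19,v4:38,v5:inf,v6:inf,v7:0
step 4: dist = v0:18,v1:inf,v2:24,v3:19,v4:38,v5:inf,v6:35,v7:0
step 5: dist = v0:18,v1:inf,v2:24,v3:19,v4:38,v5:inf,v6:35,v7:0
step 6: dist = v0:18,v1:inf,v2:24,v3:19,v4:38,v5:44,v6:35,v7:0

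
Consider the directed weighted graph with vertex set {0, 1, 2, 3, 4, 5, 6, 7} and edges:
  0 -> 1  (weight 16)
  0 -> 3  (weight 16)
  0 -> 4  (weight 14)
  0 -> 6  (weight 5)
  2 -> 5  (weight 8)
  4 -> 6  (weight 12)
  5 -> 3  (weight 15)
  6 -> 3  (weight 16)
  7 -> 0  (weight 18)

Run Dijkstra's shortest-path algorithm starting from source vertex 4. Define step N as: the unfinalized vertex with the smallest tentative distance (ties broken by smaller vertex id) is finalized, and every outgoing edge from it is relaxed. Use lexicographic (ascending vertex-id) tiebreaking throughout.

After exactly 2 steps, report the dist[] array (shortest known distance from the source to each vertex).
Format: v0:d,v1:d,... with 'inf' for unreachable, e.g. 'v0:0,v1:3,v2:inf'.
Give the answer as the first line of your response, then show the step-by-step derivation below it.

v0:inf,v1:inf,v2:inf,v3:28,v4:0,v5:inf,v6:12,v7:inf

step 1: dist = v0:inf,v1:inf,v2:inf,v3:inf,v4:0,v5:inf,v6:12,v7:inf
step 2: dist = v0:inf,v1:inf,v2:inf,v3:28,v4:0,v5:inf,v6:12,v7:inf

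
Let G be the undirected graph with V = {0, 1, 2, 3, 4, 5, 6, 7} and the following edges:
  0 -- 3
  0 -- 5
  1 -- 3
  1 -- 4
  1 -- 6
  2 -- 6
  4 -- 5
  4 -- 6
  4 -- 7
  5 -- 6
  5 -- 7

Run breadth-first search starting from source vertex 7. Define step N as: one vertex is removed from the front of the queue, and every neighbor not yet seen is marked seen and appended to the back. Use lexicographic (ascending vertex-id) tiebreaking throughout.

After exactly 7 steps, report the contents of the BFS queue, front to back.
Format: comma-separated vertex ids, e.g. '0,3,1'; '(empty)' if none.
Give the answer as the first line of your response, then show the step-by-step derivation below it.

2

step 1: dequeue 7; queue=[4,5]; order=7
step 2: dequeue 4; queue=[5,1,6]; order=7,4
step 3: dequeue 5; queue=[1,6,0]; order=7,4,5
step 4: dequeue 1; queue=[6,0,3]; order=7,4,5,1
step 5: dequeue 6; queue=[0,3,2]; order=7,4,5,1,6
step 6: dequeue 0; queue=[3,2]; order=7,4,5,1,6,0
step 7: dequeue 3; queue=[2]; order=7,4,5,1,6,0,3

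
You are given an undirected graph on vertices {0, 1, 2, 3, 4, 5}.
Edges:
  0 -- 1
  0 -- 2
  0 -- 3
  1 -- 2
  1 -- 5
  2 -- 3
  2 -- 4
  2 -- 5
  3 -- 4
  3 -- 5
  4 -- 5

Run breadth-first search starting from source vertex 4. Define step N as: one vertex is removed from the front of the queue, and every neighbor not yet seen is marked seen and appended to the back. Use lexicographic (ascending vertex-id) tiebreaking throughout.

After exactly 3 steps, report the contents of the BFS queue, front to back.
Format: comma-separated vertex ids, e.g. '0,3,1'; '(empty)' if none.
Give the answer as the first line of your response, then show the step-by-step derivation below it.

5,0,1

step 1: dequeue 4; queue=[2,3,5]; order=4
step 2: dequeue 2; queue=[3,5,0,1]; order=4,2
step 3: dequeue 3; queue=[5,0,1]; order=4,2,3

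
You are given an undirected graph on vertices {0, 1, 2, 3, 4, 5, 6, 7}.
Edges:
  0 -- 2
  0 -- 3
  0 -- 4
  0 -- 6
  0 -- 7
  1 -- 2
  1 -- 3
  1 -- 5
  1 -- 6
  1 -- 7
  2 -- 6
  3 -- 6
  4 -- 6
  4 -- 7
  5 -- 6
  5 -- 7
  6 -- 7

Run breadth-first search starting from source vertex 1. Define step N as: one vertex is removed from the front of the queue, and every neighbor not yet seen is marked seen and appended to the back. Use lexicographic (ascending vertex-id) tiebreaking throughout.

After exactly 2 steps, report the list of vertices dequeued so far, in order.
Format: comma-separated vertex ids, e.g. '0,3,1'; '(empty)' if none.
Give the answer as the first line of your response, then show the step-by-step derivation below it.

1,2

step 1: dequeue 1; queue=[2,3,5,6,7]; order=1
step 2: dequeue 2; queue=[3,5,6,7,0]; order=1,2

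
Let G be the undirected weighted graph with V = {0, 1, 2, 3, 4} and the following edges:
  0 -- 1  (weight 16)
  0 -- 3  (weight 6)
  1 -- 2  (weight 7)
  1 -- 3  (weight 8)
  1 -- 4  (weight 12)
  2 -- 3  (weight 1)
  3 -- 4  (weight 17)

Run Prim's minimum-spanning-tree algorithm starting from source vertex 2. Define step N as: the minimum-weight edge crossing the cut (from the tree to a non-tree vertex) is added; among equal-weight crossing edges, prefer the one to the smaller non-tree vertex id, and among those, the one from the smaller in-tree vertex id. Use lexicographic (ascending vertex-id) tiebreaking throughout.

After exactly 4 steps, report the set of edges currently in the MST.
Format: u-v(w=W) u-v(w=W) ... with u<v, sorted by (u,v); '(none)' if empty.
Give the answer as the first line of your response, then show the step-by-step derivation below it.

0-3(w=6) 1-2(w=7) 1-4(w=12) 2-3(w=1)

step 1: add edge 2-3 (w=1); MST = {2-3(w=1)}
step 2: add edge 0-3 (w=6); MST = {0-3(w=6) 2-3(w=1)}
step 3: add edge 1-2 (w=7); MST = {0-3(w=6) 1-2(w=7) 2-3(w=1)}
step 4: add edge 1-4 (w=12); MST = {0-3(w=6) 1-2(w=7) 1-4(w=12) 2-3(w=1)}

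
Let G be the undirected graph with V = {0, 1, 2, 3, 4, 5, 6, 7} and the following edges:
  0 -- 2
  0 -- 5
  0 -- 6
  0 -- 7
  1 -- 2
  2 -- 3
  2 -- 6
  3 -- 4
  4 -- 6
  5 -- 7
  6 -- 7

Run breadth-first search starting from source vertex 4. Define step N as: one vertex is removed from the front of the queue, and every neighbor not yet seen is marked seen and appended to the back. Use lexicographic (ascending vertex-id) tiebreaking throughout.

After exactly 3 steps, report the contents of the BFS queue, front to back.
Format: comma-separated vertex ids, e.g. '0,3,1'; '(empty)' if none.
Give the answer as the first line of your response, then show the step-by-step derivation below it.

2,0,7

step 1: dequeue 4; queue=[3,6]; order=4
step 2: dequeue 3; queue=[6,2]; order=4,3
step 3: dequeue 6; queue=[2,0,7]; order=4,3,6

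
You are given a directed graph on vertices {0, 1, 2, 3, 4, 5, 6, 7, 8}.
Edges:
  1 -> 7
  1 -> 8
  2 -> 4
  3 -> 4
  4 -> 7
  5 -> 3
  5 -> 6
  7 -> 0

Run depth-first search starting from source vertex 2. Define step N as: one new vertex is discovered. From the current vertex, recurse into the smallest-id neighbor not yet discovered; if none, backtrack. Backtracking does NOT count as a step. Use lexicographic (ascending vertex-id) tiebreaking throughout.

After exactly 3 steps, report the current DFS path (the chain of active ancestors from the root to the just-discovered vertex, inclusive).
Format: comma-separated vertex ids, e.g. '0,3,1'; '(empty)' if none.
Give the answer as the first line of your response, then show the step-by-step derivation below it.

2,4,7

step 1: discover 2; path=2; order=2
step 2: discover 4; path=2>4; order=2,4
step 3: discover 7; path=2>4>7; order=2,4,7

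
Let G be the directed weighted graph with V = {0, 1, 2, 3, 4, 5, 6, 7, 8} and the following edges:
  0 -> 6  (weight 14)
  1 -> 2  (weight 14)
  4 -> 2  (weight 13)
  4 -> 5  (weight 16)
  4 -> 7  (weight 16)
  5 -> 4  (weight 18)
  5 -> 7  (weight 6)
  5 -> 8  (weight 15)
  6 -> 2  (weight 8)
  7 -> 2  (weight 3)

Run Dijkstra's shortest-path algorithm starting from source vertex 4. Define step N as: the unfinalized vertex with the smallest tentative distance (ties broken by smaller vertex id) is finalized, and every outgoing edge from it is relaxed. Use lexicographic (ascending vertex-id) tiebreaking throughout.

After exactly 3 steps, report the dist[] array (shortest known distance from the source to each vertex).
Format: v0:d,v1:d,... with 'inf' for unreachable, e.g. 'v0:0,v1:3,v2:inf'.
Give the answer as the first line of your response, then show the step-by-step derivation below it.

v0:inf,v1:inf,v2:13,v3:inf,v4:0,v5:16,v6:inf,v7:16,v8:31

step 1: dist = v0:inf,v1:inf,v2:13,v3:inf,v4:0,v5:16,v6:inf,v7:16,v8:inf
step 2: dist = v0:inf,v1:inf,v2:13,v3:inf,v4:0,v5:16,v6:inf,v7:16,v8:inf
step 3: dist = v0:inf,v1:inf,v2:13,v3:inf,v4:0,v5:16,v6:inf,v7:16,v8:31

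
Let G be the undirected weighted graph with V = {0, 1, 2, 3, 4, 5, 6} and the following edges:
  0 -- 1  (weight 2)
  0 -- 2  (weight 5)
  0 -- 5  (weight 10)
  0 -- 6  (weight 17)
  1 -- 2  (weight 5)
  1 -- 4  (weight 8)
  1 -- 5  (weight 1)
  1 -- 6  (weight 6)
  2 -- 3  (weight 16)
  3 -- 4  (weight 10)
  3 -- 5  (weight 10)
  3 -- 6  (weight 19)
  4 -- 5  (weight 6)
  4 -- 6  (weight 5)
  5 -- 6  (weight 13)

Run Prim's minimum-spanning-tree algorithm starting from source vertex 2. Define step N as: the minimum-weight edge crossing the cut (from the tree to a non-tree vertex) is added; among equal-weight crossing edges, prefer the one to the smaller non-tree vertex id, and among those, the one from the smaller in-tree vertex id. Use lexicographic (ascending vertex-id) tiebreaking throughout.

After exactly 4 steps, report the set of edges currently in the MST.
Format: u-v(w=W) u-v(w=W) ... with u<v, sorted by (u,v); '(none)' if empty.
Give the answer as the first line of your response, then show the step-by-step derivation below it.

0-1(w=2) 0-2(w=5) 1-5(w=1) 4-5(w=6)

step 1: add edge 0-2 (w=5); MST = {0-2(w=5)}
step 2: add edge 0-1 (w=2); MST = {0-1(w=2) 0-2(w=5)}
step 3: add edge 1-5 (w=1); MST = {0-1(w=2) 0-2(w=5) 1-5(w=1)}
step 4: add edge 4-5 (w=6); MST = {0-1(w=2) 0-2(w=5) 1-5(w=1) 4-5(w=6)}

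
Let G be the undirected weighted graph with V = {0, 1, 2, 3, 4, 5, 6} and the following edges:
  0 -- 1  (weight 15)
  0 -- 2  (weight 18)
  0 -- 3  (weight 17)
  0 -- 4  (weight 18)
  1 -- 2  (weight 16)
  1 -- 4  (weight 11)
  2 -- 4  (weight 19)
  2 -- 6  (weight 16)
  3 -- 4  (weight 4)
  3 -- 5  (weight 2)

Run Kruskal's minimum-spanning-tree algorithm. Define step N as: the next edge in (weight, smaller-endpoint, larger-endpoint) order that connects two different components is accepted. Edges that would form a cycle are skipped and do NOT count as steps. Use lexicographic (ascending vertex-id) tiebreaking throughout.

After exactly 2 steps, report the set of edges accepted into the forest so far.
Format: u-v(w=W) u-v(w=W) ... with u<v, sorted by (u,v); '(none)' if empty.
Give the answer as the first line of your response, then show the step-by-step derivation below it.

3-4(w=4) 3-5(w=2)

step 1: add edge 3-5 (w=2); MST = {3-5(w=2)}
step 2: add edge 3-4 (w=4); MST = {3-4(w=4) 3-5(w=2)}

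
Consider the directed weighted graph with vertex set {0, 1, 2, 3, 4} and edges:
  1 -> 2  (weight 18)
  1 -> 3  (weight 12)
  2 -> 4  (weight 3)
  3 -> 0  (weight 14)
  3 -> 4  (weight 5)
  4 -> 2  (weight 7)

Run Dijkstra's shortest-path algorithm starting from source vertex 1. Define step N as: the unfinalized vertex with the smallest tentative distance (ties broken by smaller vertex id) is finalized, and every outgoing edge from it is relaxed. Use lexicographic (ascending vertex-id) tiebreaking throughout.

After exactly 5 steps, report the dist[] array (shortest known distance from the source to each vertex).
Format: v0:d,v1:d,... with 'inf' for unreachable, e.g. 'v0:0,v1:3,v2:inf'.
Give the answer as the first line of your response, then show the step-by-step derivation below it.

v0:26,v1:0,v2:18,v3:12,v4:17

step 1: dist = v0:inf,v1:0,v2:18,v3:12,v4:inf
step 2: dist = v0:26,v1:0,v2:18,v3:12,v4:17
step 3: dist = v0:26,v1:0,v2:18,v3:12,v4:17
step 4: dist = v0:26,v1:0,v2:18,v3:12,v4:17
step 5: dist = v0:26,v1:0,v2:18,v3:12,v4:17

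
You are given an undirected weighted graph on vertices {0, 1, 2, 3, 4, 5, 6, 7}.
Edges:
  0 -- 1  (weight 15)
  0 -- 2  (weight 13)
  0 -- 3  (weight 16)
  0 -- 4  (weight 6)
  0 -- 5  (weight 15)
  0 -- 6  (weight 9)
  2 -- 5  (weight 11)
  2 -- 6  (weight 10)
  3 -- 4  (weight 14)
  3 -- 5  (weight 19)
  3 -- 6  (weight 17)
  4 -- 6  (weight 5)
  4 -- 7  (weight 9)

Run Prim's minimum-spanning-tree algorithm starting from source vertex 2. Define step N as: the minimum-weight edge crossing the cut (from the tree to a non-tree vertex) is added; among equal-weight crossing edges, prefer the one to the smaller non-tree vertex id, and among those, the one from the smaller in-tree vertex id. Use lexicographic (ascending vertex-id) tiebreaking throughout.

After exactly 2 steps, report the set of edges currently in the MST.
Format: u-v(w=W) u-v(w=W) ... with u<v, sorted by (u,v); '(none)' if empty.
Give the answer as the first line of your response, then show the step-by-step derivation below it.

2-6(w=10) 4-6(w=5)

step 1: add edge 2-6 (w=10); MST = {2-6(w=10)}
step 2: add edge 4-6 (w=5); MST = {2-6(w=10) 4-6(w=5)}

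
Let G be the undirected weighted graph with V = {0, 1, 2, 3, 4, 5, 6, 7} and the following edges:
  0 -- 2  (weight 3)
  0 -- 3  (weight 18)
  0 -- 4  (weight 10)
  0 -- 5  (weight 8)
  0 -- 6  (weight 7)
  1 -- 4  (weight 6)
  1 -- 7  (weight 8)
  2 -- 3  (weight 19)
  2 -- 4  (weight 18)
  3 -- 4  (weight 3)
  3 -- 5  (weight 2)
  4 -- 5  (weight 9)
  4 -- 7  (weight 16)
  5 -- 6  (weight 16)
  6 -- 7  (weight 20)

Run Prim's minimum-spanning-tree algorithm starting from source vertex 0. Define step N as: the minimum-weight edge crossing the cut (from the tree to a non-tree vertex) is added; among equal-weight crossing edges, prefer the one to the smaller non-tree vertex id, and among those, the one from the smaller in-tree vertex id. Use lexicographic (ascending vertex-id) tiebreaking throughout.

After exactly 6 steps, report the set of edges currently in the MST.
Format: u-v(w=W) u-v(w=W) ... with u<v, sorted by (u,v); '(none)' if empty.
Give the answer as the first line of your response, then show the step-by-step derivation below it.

0-2(w=3) 0-5(w=8) 0-6(w=7) 1-4(w=6) 3-4(w=3) 3-5(w=2)

step 1: add edge 0-2 (w=3); MST = {0-2(w=3)}
step 2: add edge 0-6 (w=7); MST = {0-2(w=3) 0-6(w=7)}
step 3: add edge 0-5 (w=8); MST = {0-2(w=3) 0-5(w=8) 0-6(w=7)}
step 4: add edge 3-5 (w=2); MST = {0-2(w=3) 0-5(w=8) 0-6(w=7) 3-5(w=2)}
step 5: add edge 3-4 (w=3); MST = {0-2(w=3) 0-5(w=8) 0-6(w=7) 3-4(w=3) 3-5(w=2)}
step 6: add edge 1-4 (w=6); MST = {0-2(w=3) 0-5(w=8) 0-6(w=7) 1-4(w=6) 3-4(w=3) 3-5(w=2)}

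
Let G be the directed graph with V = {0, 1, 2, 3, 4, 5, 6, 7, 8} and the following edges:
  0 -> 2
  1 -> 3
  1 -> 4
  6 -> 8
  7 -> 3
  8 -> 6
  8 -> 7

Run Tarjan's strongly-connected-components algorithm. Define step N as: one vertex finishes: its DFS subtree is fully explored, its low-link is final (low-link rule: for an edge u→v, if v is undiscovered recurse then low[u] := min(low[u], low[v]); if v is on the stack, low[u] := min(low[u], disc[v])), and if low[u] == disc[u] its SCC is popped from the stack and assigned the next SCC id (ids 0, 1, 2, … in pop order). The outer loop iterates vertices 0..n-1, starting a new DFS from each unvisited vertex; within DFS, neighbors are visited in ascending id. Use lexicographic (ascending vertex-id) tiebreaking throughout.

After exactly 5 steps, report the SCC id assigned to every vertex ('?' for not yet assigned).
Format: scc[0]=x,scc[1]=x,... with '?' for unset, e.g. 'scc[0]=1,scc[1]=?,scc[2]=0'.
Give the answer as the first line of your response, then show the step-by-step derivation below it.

scc[0]=1,scc[1]=4,scc[2]=0,scc[3]=2,scc[4]=3,scc[5]=?,scc[6]=?,scc[7]=?,scc[8]=?

step 1: low=(low[0]=0,low[1]=?,low[2]=1,low[3]=?,low[4]=?,low[5]=?,low[6]=?,low[7]=?,low[8]=?); scc=(scc[0]=?,scc[1]=?,scc[2]=0,scc[3]=?,scc[4]=?,scc[5]=?,scc[6]=?,scc[7]=?,scc[8]=?)
step 2: low=(low[0]=0,low[1]=?,low[2]=1,low[3]=?,low[4]=?,low[5]=?,low[6]=?,low[7]=?,low[8]=?); scc=(scc[0]=1,scc[1]=?,scc[2]=0,scc[3]=?,scc[4]=?,scc[5]=?,scc[6]=?,scc[7]=?,scc[8]=?)
step 3: low=(low[0]=0,low[1]=2,low[2]=1,low[3]=3,low[4]=?,low[5]=?,low[6]=?,low[7]=?,low[8]=?); scc=(scc[0]=1,scc[1]=?,scc[2]=0,scc[3]=2,scc[4]=?,scc[5]=?,scc[6]=?,scc[7]=?,scc[8]=?)
step 4: low=(low[0]=0,low[1]=2,low[2]=1,low[3]=3,low[4]=4,low[5]=?,low[6]=?,low[7]=?,low[8]=?); scc=(scc[0]=1,scc[1]=?,scc[2]=0,scc[3]=2,scc[4]=3,scc[5]=?,scc[6]=?,scc[7]=?,scc[8]=?)
step 5: low=(low[0]=0,low[1]=2,low[2]=1,low[3]=3,low[4]=4,low[5]=?,low[6]=?,low[7]=?,low[8]=?); scc=(scc[0]=1,scc[1]=4,scc[2]=0,scc[3]=2,scc[4]=3,scc[5]=?,scc[6]=?,scc[7]=?,scc[8]=?)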